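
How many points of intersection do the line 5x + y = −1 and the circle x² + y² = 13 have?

2

Centre (0, 0), r² = 13. Distance² from centre to line = (1)²/26 = 1/26.
Since d² < r², the line cuts the circle twice.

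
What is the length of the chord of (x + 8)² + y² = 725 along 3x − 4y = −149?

20

The distance from (−8, 0) to the line is 125/√25, and r² = 725.
Chord = 2√(r² − d²) = 2·√(100) = 20.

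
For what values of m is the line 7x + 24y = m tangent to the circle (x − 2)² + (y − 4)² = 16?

For a tangent, require d(centre, line) = r = 4.
|7·2 + 24·4 − m| / √625 = 4
|m − (110)| = 4·25, so m = 210 or m = 10.

m = 10 or m = 210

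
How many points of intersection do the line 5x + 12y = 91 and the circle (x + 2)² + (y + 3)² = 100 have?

d² = (5·(−2) + 12·(−3) − (91))²/169 = 18769/169; r² = 100.
Since d² > r², the line lies outside the circle.

0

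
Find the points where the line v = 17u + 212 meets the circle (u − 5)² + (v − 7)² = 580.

Substitute v = 17u + 212:
290u² + 6960u + 41470 = 0  ⟹  u² + 24u + 143 = 0
u = −11 or u = −13, giving (−11, 25) and (−13, −9).

(−13, −9) and (−11, 25)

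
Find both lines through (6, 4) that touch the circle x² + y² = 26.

x + 5y = 26 and 5x − y = 26

Write the tangent as mx − y + (4 − m·(6)) = 0 and set its distance from the centre to √26:
[m·(−6) − (−4)]² = 26(m² + 1)
5m² − 24m − 5 = 0, so m = −1/5 or m = 5.
With m = −1/5: x + 5y = 26. With m = 5: 5x − y = 26.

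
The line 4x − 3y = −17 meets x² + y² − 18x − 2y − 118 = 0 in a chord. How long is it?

Centre (9, 1), r² = 200. Perpendicular distance d from centre to line = |50| / √25 = 50/√25.
Chord = 2√(r² − d²) = 2·√(100) = 20.

20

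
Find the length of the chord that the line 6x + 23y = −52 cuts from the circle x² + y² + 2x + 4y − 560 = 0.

2√565

The distance from (−1, −2) to the line is 0/√565, and r² = 565.
Half the chord is √(r² − d²) = √(565), so the full chord is 2√565.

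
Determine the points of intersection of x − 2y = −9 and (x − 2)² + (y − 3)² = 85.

(−7, 1) and (9, 9)

Express y = (9 + x)/2 and substitute into the circle:
5x² − 10x − 315 = 0  ⟹  x² − 2x − 63 = 0
x = 9 or x = −7, giving (9, 9) and (−7, 1).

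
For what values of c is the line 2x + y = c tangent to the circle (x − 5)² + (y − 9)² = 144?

For a tangent, require d(centre, line) = r = 12.
|2·5 + 1·9 − c| / √5 = 12
|c − (19)| = 12√5.

c = 19 ± 12√5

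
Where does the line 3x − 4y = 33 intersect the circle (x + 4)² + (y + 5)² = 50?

Express y = (−33 + 3x)/4 and substitute into the circle:
25x² + 50x − 375 = 0  ⟹  x² + 2x − 15 = 0
x = 3 or x = −5, giving (3, −6) and (−5, −12).

(−5, −12) and (3, −6)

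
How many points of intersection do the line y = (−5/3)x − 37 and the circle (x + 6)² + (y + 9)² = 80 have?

Substituting the line into the circle gives 34x² + 948x + 6660 = 0.
Δ = 898704 − 905760 = −7056.
No real roots: the line does not meet the circle.

0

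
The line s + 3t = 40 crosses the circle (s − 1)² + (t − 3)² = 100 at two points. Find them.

(1, 13) and (7, 11)

Express t = (40 − s)/3 and substitute into the circle:
10s² − 80s + 70 = 0  ⟹  s² − 8s + 7 = 0
s = 7 or s = 1, giving (7, 11) and (1, 13).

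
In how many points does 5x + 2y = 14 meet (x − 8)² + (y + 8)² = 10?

Centre (8, −8), r² = 10. Distance² from centre to line = (10)²/29 = 100/29.
Since d² < r², the line cuts the circle twice.

2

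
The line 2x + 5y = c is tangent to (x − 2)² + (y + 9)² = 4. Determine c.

For a tangent, require d(centre, line) = r = 2.
|2·2 + 5·(−9) − c| / √29 = 2
|c − (−41)| = 2√29.

c = −41 ± 2√29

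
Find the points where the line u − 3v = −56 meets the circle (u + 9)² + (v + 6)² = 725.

Express v = (56 + u)/3 and substitute into the circle:
10u² + 310u − 320 = 0  ⟹  u² + 31u − 32 = 0
u = 1 or u = −32, giving (1, 19) and (−32, 8).

(−32, 8) and (1, 19)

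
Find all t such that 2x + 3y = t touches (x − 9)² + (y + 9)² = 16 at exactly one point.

For a tangent, require d(centre, line) = r = 4.
|2·9 + 3·(−9) − t| / √13 = 4
|t − (−9)| = 4√13.

t = −9 ± 4√13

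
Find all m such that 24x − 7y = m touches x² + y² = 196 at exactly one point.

The line touches the circle iff its distance from (0, 0) is 14:
|24·0 − 7·0 − m| / √625 = 14
|m| = 14·25, so m = 350 or m = −350.

m = −350 or m = 350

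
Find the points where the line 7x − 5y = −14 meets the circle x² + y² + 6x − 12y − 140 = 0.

Substitute y = (14 + 7x)/5:
74x² − 74x − 4144 = 0  ⟹  x² − x − 56 = 0
x = 8 or x = −7, giving (8, 14) and (−7, −7).

(−7, −7) and (8, 14)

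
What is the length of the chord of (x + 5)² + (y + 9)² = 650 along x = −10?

The distance from (−5, −9) to the line is 5, and r² = 650.
Chord = 2√(r² − d²) = 2·√(625) = 50.

50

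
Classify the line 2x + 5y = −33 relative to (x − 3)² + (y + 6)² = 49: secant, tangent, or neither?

secant

Substituting the line into the circle gives 29x² − 138x − 991 = 0.
Discriminant = (−138)² − 4·29·(−991) = 134000 > 0.
Two real roots: the line is a secant.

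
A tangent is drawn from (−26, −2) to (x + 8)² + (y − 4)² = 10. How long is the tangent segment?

5√14

With centre O = (−8, 4), |OP|² = 360 and r² = 10.
The tangent meets the radius at right angles, so tangent² = |PO|² − r² = 360 − 10 = 350.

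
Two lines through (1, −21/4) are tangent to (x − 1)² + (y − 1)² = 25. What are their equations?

Let a tangent through (1, −21/4) have slope m. Its distance from (1, 1) must equal 5:
[m·(0) − (25/4)]² = 25(m² + 1)
16m² − 9 = 0, so m = 3/4 or m = −3/4.
Through (1, −21/4) these give 3x − 4y = 24 and 3x + 4y = −18.

3x − 4y = 24 and 3x + 4y = −18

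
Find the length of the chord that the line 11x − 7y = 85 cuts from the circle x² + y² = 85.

Centre (0, 0), r² = 85. Perpendicular distance d from centre to line = |−85| / √170 = 85/√170.
Chord = 2√(r² − d²) = 2·√(85/2) = √170.

√170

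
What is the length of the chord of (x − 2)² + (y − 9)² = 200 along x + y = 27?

12√2

Centre (2, 9), r² = 200. Perpendicular distance d from centre to line = |−16| / √2 = 16/√2.
Half the chord is √(r² − d²) = √(72), so the full chord is 12√2.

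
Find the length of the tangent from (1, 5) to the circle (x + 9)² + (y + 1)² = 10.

3√14

The centre is (−9, −1) and r = √10. The square of the distance from P to the centre is 100 + 36 = 136.
By the tangent–radius right angle, tangent length = √(|PO|² − r²) = √126 = 3√14.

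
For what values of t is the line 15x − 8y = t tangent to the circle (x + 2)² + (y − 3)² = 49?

t = −173 or t = 65

Tangency holds when the distance from the centre (−2, 3) to the line equals the radius 7:
|15·(−2) − 8·3 − t| / √289 = 7
|t − (−54)| = 7·17, so t = 65 or t = −173.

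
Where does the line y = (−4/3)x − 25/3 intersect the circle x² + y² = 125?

From the line, y = (−25 − 4x)/3. Substituting:
25x² + 200x − 500 = 0  ⟹  x² + 8x − 20 = 0
x = 2 or x = −10, giving (2, −11) and (−10, 5).

(−10, 5) and (2, −11)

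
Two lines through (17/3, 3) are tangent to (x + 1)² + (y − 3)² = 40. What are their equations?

3x + y = 20 and 3x − y = 14

Let a tangent through (17/3, 3) have slope m. Its distance from (−1, 3) must equal 2√10:
(−20/3m − (0))² = 40(m² + 1)
m² − 9 = 0, so m = −3 or m = 3.
With m = −3: 3x + y = 20. With m = 3: 3x − y = 14.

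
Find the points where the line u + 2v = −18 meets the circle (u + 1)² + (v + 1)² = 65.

Substitute v = (−18 − u)/2:
5u² + 40u = 0  ⟹  u² + 8u = 0
u = 0 or u = −8, giving (0, −9) and (−8, −5).

(−8, −5) and (0, −9)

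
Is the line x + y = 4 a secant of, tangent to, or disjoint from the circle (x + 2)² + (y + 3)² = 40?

d² = (1·(−2) + 1·(−3) − (4))²/2 = 81/2; r² = 40.
Since d² > r², the line lies outside the circle.

disjoint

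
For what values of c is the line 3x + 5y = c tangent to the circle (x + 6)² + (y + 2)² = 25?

For a tangent, require d(centre, line) = r = 5.
|3·(−6) + 5·(−2) − c| / √34 = 5
|c − (−28)| = 5√34.

c = −28 ± 5√34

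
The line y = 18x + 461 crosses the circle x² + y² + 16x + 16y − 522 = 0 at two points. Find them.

(−27, −25) and (−25, 11)

Substitute y = 18x + 461:
325x² + 16900x + 219375 = 0  ⟹  x² + 52x + 675 = 0
x = −25 or x = −27, giving (−25, 11) and (−27, −25).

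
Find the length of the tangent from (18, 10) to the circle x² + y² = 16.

2√102

Centre (0, 0), r² = 16. |PO|² = (18)² + (10)² = 424.
Power of the point: PT² = |PO|² − r² = 408, so PT = 2√102.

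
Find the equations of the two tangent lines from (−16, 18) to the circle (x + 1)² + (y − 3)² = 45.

A line y − (18) = m(x − (−16)) is tangent when its distance from (−1, 3) is 3√5:
(15m − (−15))² = 45(m² + 1)
2m² + 5m + 2 = 0, so m = −1/2 or m = −2.
Through (−16, 18) these give x + 2y = 20 and 2x + y = −14.

x + 2y = 20 and 2x + y = −14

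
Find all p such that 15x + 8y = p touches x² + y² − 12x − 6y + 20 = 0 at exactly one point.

p = 29 or p = 199

For a tangent, require d(centre, line) = r = 5.
|15·6 + 8·3 − p| / √289 = 5
|p − (114)| = 5·17, so p = 199 or p = 29.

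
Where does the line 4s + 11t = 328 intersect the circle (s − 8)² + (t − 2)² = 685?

(5, 28) and (27, 20)

From the line, t = (328 − 4s)/11. Substituting:
137s² − 4384s + 18495 = 0  ⟹  s² − 32s + 135 = 0
s = 27 or s = 5, giving (27, 20) and (5, 28).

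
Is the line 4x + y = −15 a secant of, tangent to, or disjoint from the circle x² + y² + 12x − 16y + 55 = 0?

secant

Substituting the line into the circle gives 17x² + 196x + 520 = 0.
Discriminant = (196)² − 4·17·(520) = 3056 > 0.
Two real roots: the line is a secant.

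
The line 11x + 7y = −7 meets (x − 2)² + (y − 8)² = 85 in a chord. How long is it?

The distance from (2, 8) to the line is 85/√170, and r² = 85.
Half the chord is √(r² − d²) = √(85/2), so the full chord is √170.

√170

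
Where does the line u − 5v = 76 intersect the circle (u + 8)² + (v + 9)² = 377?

(−24, −20) and (11, −13)

Substitute v = (−76 + u)/5:
26u² + 338u − 6864 = 0  ⟹  u² + 13u − 264 = 0
u = 11 or u = −24, giving (11, −13) and (−24, −20).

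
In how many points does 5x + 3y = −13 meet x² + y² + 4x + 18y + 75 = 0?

0

Substituting the line into the circle gives 34x² − 104x + 142 = 0.
Δ = 10816 − 19312 = −8496.
No real roots: the line does not meet the circle.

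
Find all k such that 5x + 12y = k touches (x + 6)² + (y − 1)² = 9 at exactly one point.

k = −57 or k = 21

For a tangent, require d(centre, line) = r = 3.
|5·(−6) + 12·1 − k| / √169 = 3
|k − (−18)| = 3·13, so k = 21 or k = −57.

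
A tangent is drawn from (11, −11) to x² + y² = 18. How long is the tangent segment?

Centre (0, 0), r² = 18. |PO|² = (11)² + (−11)² = 242.
The tangent meets the radius at right angles, so tangent² = |PO|² − r² = 242 − 18 = 224.

4√14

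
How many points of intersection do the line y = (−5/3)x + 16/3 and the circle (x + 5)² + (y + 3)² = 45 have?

0

Centre (−5, −3), r² = 45. Distance² from centre to line = (−50)²/34 = 1250/17.
Since d² > r², the line lies outside the circle.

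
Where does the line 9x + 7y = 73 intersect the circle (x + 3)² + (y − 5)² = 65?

(−2, 13) and (5, 4)

From the line, y = (73 − 9x)/7. Substituting:
130x² − 390x − 1300 = 0  ⟹  x² − 3x − 10 = 0
x = 5 or x = −2, giving (5, 4) and (−2, 13).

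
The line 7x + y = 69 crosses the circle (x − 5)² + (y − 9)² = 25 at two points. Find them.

(8, 13) and (9, 6)

Express y = −7x + 69 and substitute into the circle:
50x² − 850x + 3600 = 0  ⟹  x² − 17x + 72 = 0
x = 9 or x = 8, giving (9, 6) and (8, 13).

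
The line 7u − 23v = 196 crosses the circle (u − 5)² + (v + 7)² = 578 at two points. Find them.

From the line, v = (−196 + 7u)/23. Substituting:
578u² − 5780u − 291312 = 0  ⟹  u² − 10u − 504 = 0
u = 28 or u = −18, giving (28, 0) and (−18, −14).

(−18, −14) and (28, 0)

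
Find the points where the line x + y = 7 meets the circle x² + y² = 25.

Substitute y = −x + 7:
2x² − 14x + 24 = 0  ⟹  x² − 7x + 12 = 0
x = 4 or x = 3, giving (4, 3) and (3, 4).

(3, 4) and (4, 3)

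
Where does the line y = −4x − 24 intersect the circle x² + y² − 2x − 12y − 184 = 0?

Express y = −4x − 24 and substitute into the circle:
17x² + 238x + 680 = 0  ⟹  x² + 14x + 40 = 0
x = −4 or x = −10, giving (−4, −8) and (−10, 16).

(−10, 16) and (−4, −8)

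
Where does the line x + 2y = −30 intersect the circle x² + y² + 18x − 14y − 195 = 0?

Substitute y = (−30 − x)/2:
5x² + 160x + 960 = 0  ⟹  x² + 32x + 192 = 0
x = −8 or x = −24, giving (−8, −11) and (−24, −3).

(−24, −3) and (−8, −11)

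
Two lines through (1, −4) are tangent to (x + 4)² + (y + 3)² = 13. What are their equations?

A line y − (−4) = m(x − (1)) is tangent when its distance from (−4, −3) is √13:
[m·(−5) − (1)]² = 13(m² + 1)
6m² + 5m − 6 = 0, so m = −3/2 or m = 2/3.
Through (1, −4) these give 3x + 2y = −5 and 2x − 3y = 14.

3x + 2y = −5 and 2x − 3y = 14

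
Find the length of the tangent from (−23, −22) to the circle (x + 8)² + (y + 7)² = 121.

√329

The centre is (−8, −7) and r = 11. The square of the distance from P to the centre is 225 + 225 = 450.
By the tangent–radius right angle, tangent length = √(|PO|² − r²) = √329.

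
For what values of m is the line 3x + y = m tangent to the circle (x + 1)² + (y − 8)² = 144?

For a tangent, require d(centre, line) = r = 12.
|3·(−1) + 1·8 − m| / √10 = 12
|m − (5)| = 12√10.

m = 5 ± 12√10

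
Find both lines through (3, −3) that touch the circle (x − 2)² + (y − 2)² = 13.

Write the tangent as mx − y + (−3 − m·(3)) = 0 and set its distance from the centre to √13:
(−1m − (5))² = 13(m² + 1)
6m² − 5m − 6 = 0, so m = −2/3 or m = 3/2.
Through (3, −3) these give 2x + 3y = −3 and 3x − 2y = 15.

2x + 3y = −3 and 3x − 2y = 15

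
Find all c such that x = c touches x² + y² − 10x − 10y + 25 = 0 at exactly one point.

c = 0 or c = 10

For a tangent, require d(centre, line) = r = 5.
|1·5 + 0·5 − c| / √1 = 5
|c − (5)| = 5, so c = 10 or c = 0.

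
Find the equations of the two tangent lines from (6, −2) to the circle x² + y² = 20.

Let a tangent through (6, −2) have slope m. Its distance from (0, 0) must equal 2√5:
[m·(−6) − (2)]² = 20(m² + 1)
2m² + 3m − 2 = 0, so m = −2 or m = 1/2.
Through (6, −2) these give 2x + y = 10 and x − 2y = 10.

2x + y = 10 and x − 2y = 10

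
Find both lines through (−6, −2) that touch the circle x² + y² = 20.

A line y − (−2) = m(x − (−6)) is tangent when its distance from (0, 0) is 2√5:
[m·(6) − (2)]² = 20(m² + 1)
2m² − 3m − 2 = 0, so m = 2 or m = −1/2.
With m = 2: 2x − y = −10. With m = −1/2: x + 2y = −10.

2x − y = −10 and x + 2y = −10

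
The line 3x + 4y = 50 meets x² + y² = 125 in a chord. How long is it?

Express y = (50 − 3x)/4 and substitute into the circle:
25x² − 300x + 500 = 0  ⟹  x² − 12x + 20 = 0
x = 10 or x = 2, giving (10, 5) and (2, 11).
Chord length = distance between (10, 5) and (2, 11) = √100 = 10.

10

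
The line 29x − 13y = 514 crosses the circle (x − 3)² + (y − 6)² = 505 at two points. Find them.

Express y = (−514 + 29x)/13 and substitute into the circle:
1010x² − 35350x + 266640 = 0  ⟹  x² − 35x + 264 = 0
x = 24 or x = 11, giving (24, 14) and (11, −15).

(11, −15) and (24, 14)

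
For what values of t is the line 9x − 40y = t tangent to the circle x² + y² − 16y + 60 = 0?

Tangency holds when the distance from the centre (0, 8) to the line equals the radius 2:
|9·0 − 40·8 − t| / √1681 = 2
|t − (−320)| = 2·41, so t = −238 or t = −402.

t = −402 or t = −238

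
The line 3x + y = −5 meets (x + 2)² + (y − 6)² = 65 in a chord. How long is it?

Centre (−2, 6), r² = 65. Perpendicular distance d from centre to line = |5| / √10 = 5/√10.
Chord = 2√(r² − d²) = 2·√(125/2) = 5√10.

5√10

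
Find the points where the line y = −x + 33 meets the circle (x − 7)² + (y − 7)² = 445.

From the line, y = −x + 33. Substituting:
2x² − 66x + 280 = 0  ⟹  x² − 33x + 140 = 0
x = 28 or x = 5, giving (28, 5) and (5, 28).

(5, 28) and (28, 5)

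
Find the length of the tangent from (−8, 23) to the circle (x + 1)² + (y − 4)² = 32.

The centre is (−1, 4) and r = 4√2. The square of the distance from P to the centre is 49 + 361 = 410.
By the tangent–radius right angle, tangent length = √(|PO|² − r²) = √378 = 3√42.

3√42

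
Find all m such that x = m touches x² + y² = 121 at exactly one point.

m = −11 or m = 11

The line touches the circle iff its distance from (0, 0) is 11:
|1·0 + 0·0 − m| / √1 = 11
|m| = 11, so m = 11 or m = −11.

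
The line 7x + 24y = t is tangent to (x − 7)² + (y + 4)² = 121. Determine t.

The line touches the circle iff its distance from (7, −4) is 11:
|7·7 + 24·(−4) − t| / √625 = 11
|t − (−47)| = 11·25, so t = 228 or t = −322.

t = −322 or t = 228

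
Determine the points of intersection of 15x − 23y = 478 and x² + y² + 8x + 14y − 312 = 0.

(−8, −26) and (15, −11)

Substitute y = (−478 + 15x)/23:
754x² − 5278x − 90480 = 0  ⟹  x² − 7x − 120 = 0
x = 15 or x = −8, giving (15, −11) and (−8, −26).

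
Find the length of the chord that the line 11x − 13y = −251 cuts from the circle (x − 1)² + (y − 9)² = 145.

√290

Substitute y = (251 + 11x)/13:
290x² + 2610x − 6380 = 0  ⟹  x² + 9x − 22 = 0
x = 2 or x = −11, giving (2, 21) and (−11, 10).
Chord length = distance between (2, 21) and (−11, 10) = √290 = √290.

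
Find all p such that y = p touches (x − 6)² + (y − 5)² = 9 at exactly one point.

p = 2 or p = 8

The line touches the circle iff its distance from (6, 5) is 3:
|0·6 + 1·5 − p| / √1 = 3
|p − (5)| = 3, so p = 8 or p = 2.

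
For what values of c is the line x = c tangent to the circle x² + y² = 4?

The line touches the circle iff its distance from (0, 0) is 2:
|1·0 + 0·0 − c| / √1 = 2
|c| = 2, so c = 2 or c = −2.

c = −2 or c = 2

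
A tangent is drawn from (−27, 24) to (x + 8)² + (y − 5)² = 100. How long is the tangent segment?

Centre (−8, 5), r² = 100. |PO|² = (−19)² + (19)² = 722.
Power of the point: PT² = |PO|² − r² = 622, so PT = √622.

√622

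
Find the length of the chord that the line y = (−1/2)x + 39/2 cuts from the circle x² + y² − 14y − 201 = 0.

The distance from (0, 7) to the line is 25/√5, and r² = 250.
Half the chord is √(r² − d²) = √(125), so the full chord is 10√5.

10√5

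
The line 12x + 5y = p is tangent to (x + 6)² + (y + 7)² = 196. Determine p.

p = −289 or p = 75

For a tangent, require d(centre, line) = r = 14.
|12·(−6) + 5·(−7) − p| / √169 = 14
|p − (−107)| = 14·13, so p = 75 or p = −289.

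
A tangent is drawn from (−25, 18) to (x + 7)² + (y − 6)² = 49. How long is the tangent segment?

The centre is (−7, 6) and r = 7. The square of the distance from P to the centre is 324 + 144 = 468.
Power of the point: PT² = |PO|² − r² = 419, so PT = √419.

√419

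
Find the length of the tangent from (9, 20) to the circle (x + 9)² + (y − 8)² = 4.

4√29

With centre O = (−9, 8), |OP|² = 468 and r² = 4.
Power of the point: PT² = |PO|² − r² = 464, so PT = 4√29.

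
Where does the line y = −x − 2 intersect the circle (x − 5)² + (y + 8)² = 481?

Substitute y = −x − 2:
2x² − 22x − 420 = 0  ⟹  x² − 11x − 210 = 0
x = 21 or x = −10, giving (21, −23) and (−10, 8).

(−10, 8) and (21, −23)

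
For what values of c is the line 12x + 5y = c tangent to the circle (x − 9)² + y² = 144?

c = −48 or c = 264

Tangency holds when the distance from the centre (9, 0) to the line equals the radius 12:
|12·9 + 5·0 − c| / √169 = 12
|c − (108)| = 12·13, so c = 264 or c = −48.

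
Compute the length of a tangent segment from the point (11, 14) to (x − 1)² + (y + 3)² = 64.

5√13

The centre is (1, −3) and r = 8. The square of the distance from P to the centre is 100 + 289 = 389.
Power of the point: PT² = |PO|² − r² = 325, so PT = 5√13.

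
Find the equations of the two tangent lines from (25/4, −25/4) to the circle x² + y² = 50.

7x − y = 50 and x − 7y = 50

Write the tangent as mx − y + (−25/4 − m·(25/4)) = 0 and set its distance from the centre to 5√2:
[m·(−25/4) − (25/4)]² = 50(m² + 1)
7m² − 50m + 7 = 0, so m = 7 or m = 1/7.
With m = 7: 7x − y = 50. With m = 1/7: x − 7y = 50.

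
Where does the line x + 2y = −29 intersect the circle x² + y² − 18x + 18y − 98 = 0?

Substitute y = (−29 − x)/2:
5x² − 50x − 595 = 0  ⟹  x² − 10x − 119 = 0
x = 17 or x = −7, giving (17, −23) and (−7, −11).

(−7, −11) and (17, −23)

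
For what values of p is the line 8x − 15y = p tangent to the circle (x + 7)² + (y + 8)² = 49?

p = −55 or p = 183

The line touches the circle iff its distance from (−7, −8) is 7:
|8·(−7) − 15·(−8) − p| / √289 = 7
|p − (64)| = 7·17, so p = 183 or p = −55.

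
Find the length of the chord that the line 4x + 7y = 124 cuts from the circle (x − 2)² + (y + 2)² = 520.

4√65

From the line, y = (124 − 4x)/7. Substituting:
65x² − 1300x − 6240 = 0  ⟹  x² − 20x − 96 = 0
x = 24 or x = −4, giving (24, 4) and (−4, 20).
|(24, 4) − (−4, 20)| = √((28)² + (−16)²) = 4√65.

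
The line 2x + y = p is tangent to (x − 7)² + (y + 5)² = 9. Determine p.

p = 9 ± 3√5

The line touches the circle iff its distance from (7, −5) is 3:
|2·7 + 1·(−5) − p| / √5 = 3
|p − (9)| = 3√5.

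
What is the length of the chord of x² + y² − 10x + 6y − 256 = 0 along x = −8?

The line gives x = −8. Substituting into the circle:
y² + 6y − 112 = 0
y = 8 or y = −14, giving (−8, 8) and (−8, −14).
|(−8, 8) − (−8, −14)| = √((0)² + (22)²) = 22.

22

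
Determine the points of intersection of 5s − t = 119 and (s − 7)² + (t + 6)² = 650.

(18, −29) and (26, 11)

From the line, t = 5s − 119. Substituting:
26s² − 1144s + 12168 = 0  ⟹  s² − 44s + 468 = 0
s = 26 or s = 18, giving (26, 11) and (18, −29).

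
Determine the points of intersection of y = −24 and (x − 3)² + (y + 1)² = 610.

Express y = −24 and substitute into the circle:
x² − 6x − 72 = 0
x = 12 or x = −6, giving (12, −24) and (−6, −24).

(−6, −24) and (12, −24)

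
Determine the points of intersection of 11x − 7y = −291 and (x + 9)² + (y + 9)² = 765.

(−36, −15) and (−15, 18)

Express y = (291 + 11x)/7 and substitute into the circle:
170x² + 8670x + 91800 = 0  ⟹  x² + 51x + 540 = 0
x = −15 or x = −36, giving (−15, 18) and (−36, −15).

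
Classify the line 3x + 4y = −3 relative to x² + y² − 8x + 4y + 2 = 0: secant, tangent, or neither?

Centre (4, −2), r² = 18. Distance² from centre to line = (7)²/25 = 49/25.
Since d² < r², the line cuts the circle twice.

secant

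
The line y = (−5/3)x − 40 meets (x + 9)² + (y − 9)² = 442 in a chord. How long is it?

4√34

Centre (−9, 9), r² = 442. Perpendicular distance d from centre to line = |102| / √34 = 102/√34.
Half the chord is √(r² − d²) = √(136), so the full chord is 4√34.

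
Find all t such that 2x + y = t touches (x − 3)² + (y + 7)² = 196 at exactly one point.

The line touches the circle iff its distance from (3, −7) is 14:
|2·3 + 1·(−7) − t| / √5 = 14
|t − (−1)| = 14√5.

t = −1 ± 14√5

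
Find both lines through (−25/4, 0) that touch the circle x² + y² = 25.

4x − 3y = −25 and 4x + 3y = −25

Write the tangent as mx − y + (0 − m·(−25/4)) = 0 and set its distance from the centre to 5:
[m·(25/4) − (0)]² = 25(m² + 1)
9m² − 16 = 0, so m = 4/3 or m = −4/3.
With m = 4/3: 4x − 3y = −25. With m = −4/3: 4x + 3y = −25.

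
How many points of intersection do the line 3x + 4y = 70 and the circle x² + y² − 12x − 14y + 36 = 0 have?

2

Centre (6, 7), r² = 49. Distance² from centre to line = (−24)²/25 = 576/25.
Since d² < r², the line cuts the circle twice.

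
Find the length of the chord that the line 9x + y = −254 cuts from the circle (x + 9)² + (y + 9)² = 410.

2√82

The distance from (−9, −9) to the line is 164/√82, and r² = 410.
Chord = 2√(r² − d²) = 2·√(82) = 2√82.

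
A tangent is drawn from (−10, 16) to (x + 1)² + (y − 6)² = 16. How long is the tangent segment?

√165

With centre O = (−1, 6), |OP|² = 181 and r² = 16.
By the tangent–radius right angle, tangent length = √(|PO|² − r²) = √165.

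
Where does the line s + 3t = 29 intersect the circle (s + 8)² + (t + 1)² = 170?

(−7, 12) and (−1, 10)

Express t = (29 − s)/3 and substitute into the circle:
10s² + 80s + 70 = 0  ⟹  s² + 8s + 7 = 0
s = −1 or s = −7, giving (−1, 10) and (−7, 12).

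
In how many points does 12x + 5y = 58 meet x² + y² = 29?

d² = (12·0 + 5·0 − (58))²/169 = 3364/169; r² = 29.
Since d² < r², the line cuts the circle twice.

2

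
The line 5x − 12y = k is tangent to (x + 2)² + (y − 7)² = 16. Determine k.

The line touches the circle iff its distance from (−2, 7) is 4:
|5·(−2) − 12·7 − k| / √169 = 4
|k − (−94)| = 4·13, so k = −42 or k = −146.

k = −146 or k = −42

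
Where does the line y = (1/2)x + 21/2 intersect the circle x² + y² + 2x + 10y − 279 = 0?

Substitute y = (21 + x)/2:
5x² + 70x − 255 = 0  ⟹  x² + 14x − 51 = 0
x = 3 or x = −17, giving (3, 12) and (−17, 2).

(−17, 2) and (3, 12)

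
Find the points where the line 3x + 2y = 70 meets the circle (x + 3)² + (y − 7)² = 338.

Substitute y = (70 − 3x)/2:
13x² − 312x + 1820 = 0  ⟹  x² − 24x + 140 = 0
x = 14 or x = 10, giving (14, 14) and (10, 20).

(10, 20) and (14, 14)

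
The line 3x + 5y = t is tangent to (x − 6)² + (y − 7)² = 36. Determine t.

t = 53 ± 6√34

Tangency holds when the distance from the centre (6, 7) to the line equals the radius 6:
|3·6 + 5·7 − t| / √34 = 6
|t − (53)| = 6√34.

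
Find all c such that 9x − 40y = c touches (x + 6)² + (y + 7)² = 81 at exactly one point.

c = −143 or c = 595

For a tangent, require d(centre, line) = r = 9.
|9·(−6) − 40·(−7) − c| / √1681 = 9
|c − (226)| = 9·41, so c = 595 or c = −143.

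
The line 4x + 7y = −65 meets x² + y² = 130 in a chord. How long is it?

2√65

Centre (0, 0), r² = 130. Perpendicular distance d from centre to line = |65| / √65 = 65/√65.
Chord = 2√(r² − d²) = 2·√(65) = 2√65.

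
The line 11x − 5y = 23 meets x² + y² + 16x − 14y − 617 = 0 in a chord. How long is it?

4√146

Substitute y = (−23 + 11x)/5:
146x² − 876x − 13286 = 0  ⟹  x² − 6x − 91 = 0
x = 13 or x = −7, giving (13, 24) and (−7, −20).
Chord length = distance between (13, 24) and (−7, −20) = √2336 = 4√146.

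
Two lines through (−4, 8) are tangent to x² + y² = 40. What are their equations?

Write the tangent as mx − y + (8 − m·(−4)) = 0 and set its distance from the centre to 2√10:
(4m − (−8))² = 40(m² + 1)
3m² − 8m − 3 = 0, so m = 3 or m = −1/3.
Through (−4, 8) these give 3x − y = −20 and x + 3y = 20.

3x − y = −20 and x + 3y = 20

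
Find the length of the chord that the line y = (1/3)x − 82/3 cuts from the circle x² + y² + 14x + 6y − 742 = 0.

8√10

Centre (−7, −3), r² = 800. Perpendicular distance d from centre to line = |−80| / √10 = 80/√10.
Half the chord is √(r² − d²) = √(160), so the full chord is 8√10.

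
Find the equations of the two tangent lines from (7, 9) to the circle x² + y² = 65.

8x + y = 65 and x − 8y = −65

Let a tangent through (7, 9) have slope m. Its distance from (0, 0) must equal √65:
[m·(−7) − (−9)]² = 65(m² + 1)
8m² + 63m − 8 = 0, so m = −8 or m = 1/8.
With m = −8: 8x + y = 65. With m = 1/8: x − 8y = −65.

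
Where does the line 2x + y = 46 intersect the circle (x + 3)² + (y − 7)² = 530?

Substitute y = −2x + 46:
5x² − 150x + 1000 = 0  ⟹  x² − 30x + 200 = 0
x = 20 or x = 10, giving (20, 6) and (10, 26).

(10, 26) and (20, 6)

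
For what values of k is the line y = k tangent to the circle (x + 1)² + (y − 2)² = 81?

For a tangent, require d(centre, line) = r = 9.
|0·(−1) + 1·2 − k| / √1 = 9
|k − (2)| = 9, so k = 11 or k = −7.

k = −7 or k = 11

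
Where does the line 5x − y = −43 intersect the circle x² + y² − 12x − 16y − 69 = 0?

(−7, 8) and (−6, 13)

From the line, y = 5x + 43. Substituting:
26x² + 338x + 1092 = 0  ⟹  x² + 13x + 42 = 0
x = −6 or x = −7, giving (−6, 13) and (−7, 8).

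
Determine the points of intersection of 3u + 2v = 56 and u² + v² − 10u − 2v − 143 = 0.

(10, 13) and (18, 1)

From the line, v = (56 − 3u)/2. Substituting:
13u² − 364u + 2340 = 0  ⟹  u² − 28u + 180 = 0
u = 18 or u = 10, giving (18, 1) and (10, 13).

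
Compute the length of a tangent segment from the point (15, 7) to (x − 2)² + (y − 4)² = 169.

3

Centre (2, 4), r² = 169. |PO|² = (13)² + (3)² = 178.
The tangent meets the radius at right angles, so tangent² = |PO|² − r² = 178 − 169 = 9.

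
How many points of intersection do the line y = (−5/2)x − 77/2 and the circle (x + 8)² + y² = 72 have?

2

Substituting the line into the circle gives 29x² + 834x + 5897 = 0.
Discriminant = (834)² − 4·29·(5897) = 11504 > 0.
Two real roots: the line is a secant.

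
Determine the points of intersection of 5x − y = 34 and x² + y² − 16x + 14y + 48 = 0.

Express y = 5x − 34 and substitute into the circle:
26x² − 286x + 728 = 0  ⟹  x² − 11x + 28 = 0
x = 7 or x = 4, giving (7, 1) and (4, −14).

(4, −14) and (7, 1)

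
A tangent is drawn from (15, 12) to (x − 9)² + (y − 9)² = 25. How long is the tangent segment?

With centre O = (9, 9), |OP|² = 45 and r² = 25.
By the tangent–radius right angle, tangent length = √(|PO|² − r²) = √20 = 2√5.

2√5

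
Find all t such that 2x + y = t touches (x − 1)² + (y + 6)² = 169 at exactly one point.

For a tangent, require d(centre, line) = r = 13.
|2·1 + 1·(−6) − t| / √5 = 13
|t − (−4)| = 13√5.

t = −4 ± 13√5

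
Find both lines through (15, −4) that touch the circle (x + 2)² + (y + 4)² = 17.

x + 4y = −1 and x − 4y = 31

A line y − (−4) = m(x − (15)) is tangent when its distance from (−2, −4) is √17:
(−17m − (0))² = 17(m² + 1)
16m² − 1 = 0, so m = −1/4 or m = 1/4.
With m = −1/4: x + 4y = −1. With m = 1/4: x − 4y = 31.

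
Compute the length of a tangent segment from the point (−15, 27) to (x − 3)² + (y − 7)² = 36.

4√43

With centre O = (3, 7), |OP|² = 724 and r² = 36.
By the tangent–radius right angle, tangent length = √(|PO|² − r²) = √688 = 4√43.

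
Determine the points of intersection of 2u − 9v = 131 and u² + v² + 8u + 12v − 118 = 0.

(−11, −17) and (7, −13)

Substitute v = (−131 + 2u)/9:
85u² + 340u − 6545 = 0  ⟹  u² + 4u − 77 = 0
u = 7 or u = −11, giving (7, −13) and (−11, −17).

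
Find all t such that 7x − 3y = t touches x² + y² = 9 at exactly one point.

t = ±3√58

Tangency holds when the distance from the centre (0, 0) to the line equals the radius 3:
|7·0 − 3·0 − t| / √58 = 3
|t| = 3√58.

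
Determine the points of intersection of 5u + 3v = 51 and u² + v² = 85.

(6, 7) and (9, 2)

From the line, v = (51 − 5u)/3. Substituting:
34u² − 510u + 1836 = 0  ⟹  u² − 15u + 54 = 0
u = 9 or u = 6, giving (9, 2) and (6, 7).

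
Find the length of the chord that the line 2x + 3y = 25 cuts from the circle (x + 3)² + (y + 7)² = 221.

2√13

From the line, y = (25 − 2x)/3. Substituting:
13x² − 130x + 208 = 0  ⟹  x² − 10x + 16 = 0
x = 8 or x = 2, giving (8, 3) and (2, 7).
Chord length = distance between (8, 3) and (2, 7) = √52 = 2√13.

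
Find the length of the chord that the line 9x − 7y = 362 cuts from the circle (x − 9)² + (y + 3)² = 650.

2√130

Express y = (−362 + 9x)/7 and substitute into the circle:
130x² − 7020x + 88400 = 0  ⟹  x² − 54x + 680 = 0
x = 34 or x = 20, giving (34, −8) and (20, −26).
|(34, −8) − (20, −26)| = √((14)² + (18)²) = 2√130.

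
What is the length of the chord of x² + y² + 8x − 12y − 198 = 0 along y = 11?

30

Express y = 11 and substitute into the circle:
x² + 8x − 209 = 0
x = 11 or x = −19, giving (11, 11) and (−19, 11).
|(11, 11) − (−19, 11)| = √((30)² + (0)²) = 30.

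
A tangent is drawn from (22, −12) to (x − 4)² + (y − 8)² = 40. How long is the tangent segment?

6√19

The centre is (4, 8) and r = 2√10. The square of the distance from P to the centre is 324 + 400 = 724.
Power of the point: PT² = |PO|² − r² = 684, so PT = 6√19.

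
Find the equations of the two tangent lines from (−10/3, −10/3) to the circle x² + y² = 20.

2x + y = −10 and x + 2y = −10

Write the tangent as mx − y + (−10/3 − m·(−10/3)) = 0 and set its distance from the centre to 2√5:
(10/3m − (10/3))² = 20(m² + 1)
2m² + 5m + 2 = 0, so m = −2 or m = −1/2.
Through (−10/3, −10/3) these give 2x + y = −10 and x + 2y = −10.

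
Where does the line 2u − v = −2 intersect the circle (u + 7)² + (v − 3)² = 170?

(−6, −10) and (4, 10)

Substitute v = 2u + 2:
5u² + 10u − 120 = 0  ⟹  u² + 2u − 24 = 0
u = 4 or u = −6, giving (4, 10) and (−6, −10).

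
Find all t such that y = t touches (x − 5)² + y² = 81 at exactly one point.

For a tangent, require d(centre, line) = r = 9.
|0·5 + 1·0 − t| / √1 = 9
|t| = 9, so t = 9 or t = −9.

t = −9 or t = 9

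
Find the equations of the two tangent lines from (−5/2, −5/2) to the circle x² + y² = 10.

3x + y = −10 and x + 3y = −10

Let a tangent through (−5/2, −5/2) have slope m. Its distance from (0, 0) must equal √10:
[m·(5/2) − (5/2)]² = 10(m² + 1)
3m² + 10m + 3 = 0, so m = −3 or m = −1/3.
Through (−5/2, −5/2) these give 3x + y = −10 and x + 3y = −10.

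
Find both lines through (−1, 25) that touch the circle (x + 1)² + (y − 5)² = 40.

Let a tangent through (−1, 25) have slope m. Its distance from (−1, 5) must equal 2√10:
[m·(0) − (−20)]² = 40(m² + 1)
m² − 9 = 0, so m = −3 or m = 3.
Through (−1, 25) these give 3x + y = 22 and 3x − y = −28.

3x + y = 22 and 3x − y = −28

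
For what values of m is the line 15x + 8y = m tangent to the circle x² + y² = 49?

Tangency holds when the distance from the centre (0, 0) to the line equals the radius 7:
|15·0 + 8·0 − m| / √289 = 7
|m| = 7·17, so m = 119 or m = −119.

m = −119 or m = 119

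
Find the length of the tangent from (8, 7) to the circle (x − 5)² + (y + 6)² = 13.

The centre is (5, −6) and r = √13. The square of the distance from P to the centre is 9 + 169 = 178.
The tangent meets the radius at right angles, so tangent² = |PO|² − r² = 178 − 13 = 165.

√165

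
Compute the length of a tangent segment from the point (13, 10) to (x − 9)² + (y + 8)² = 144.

14

The centre is (9, −8) and r = 12. The square of the distance from P to the centre is 16 + 324 = 340.
The tangent meets the radius at right angles, so tangent² = |PO|² − r² = 340 − 144 = 196.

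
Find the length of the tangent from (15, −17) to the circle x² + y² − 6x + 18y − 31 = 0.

√87

Centre (3, −9), r² = 121. |PO|² = (12)² + (−8)² = 208.
By the tangent–radius right angle, tangent length = √(|PO|² − r²) = √87.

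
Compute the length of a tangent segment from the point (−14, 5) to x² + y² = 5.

6√6

Centre (0, 0), r² = 5. |PO|² = (−14)² + (5)² = 221.
Power of the point: PT² = |PO|² − r² = 216, so PT = 6√6.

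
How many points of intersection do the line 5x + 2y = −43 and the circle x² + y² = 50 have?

d² = (5·0 + 2·0 − (−43))²/29 = 1849/29; r² = 50.
Since d² > r², the line lies outside the circle.

0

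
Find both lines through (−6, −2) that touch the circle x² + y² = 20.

x + 2y = −10 and 2x − y = −10

A line y − (−2) = m(x − (−6)) is tangent when its distance from (0, 0) is 2√5:
(6m − (2))² = 20(m² + 1)
2m² − 3m − 2 = 0, so m = −1/2 or m = 2.
With m = −1/2: x + 2y = −10. With m = 2: 2x − y = −10.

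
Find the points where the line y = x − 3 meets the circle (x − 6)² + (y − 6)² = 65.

From the line, y = x − 3. Substituting:
2x² − 30x + 52 = 0  ⟹  x² − 15x + 26 = 0
x = 13 or x = 2, giving (13, 10) and (2, −1).

(2, −1) and (13, 10)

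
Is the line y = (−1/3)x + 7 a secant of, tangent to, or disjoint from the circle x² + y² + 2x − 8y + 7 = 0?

tangent

Centre (−1, 4), r² = 10. Distance² from centre to line = (−10)²/10 = 10.
Since d² = r², the line is tangent.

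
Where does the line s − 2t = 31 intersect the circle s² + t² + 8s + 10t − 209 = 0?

From the line, t = (−31 + s)/2. Substituting:
5s² − 10s − 495 = 0  ⟹  s² − 2s − 99 = 0
s = 11 or s = −9, giving (11, −10) and (−9, −20).

(−9, −20) and (11, −10)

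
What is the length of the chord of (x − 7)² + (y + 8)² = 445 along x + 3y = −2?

The distance from (7, −8) to the line is 15/√10, and r² = 445.
Chord = 2√(r² − d²) = 2·√(845/2) = 13√10.

13√10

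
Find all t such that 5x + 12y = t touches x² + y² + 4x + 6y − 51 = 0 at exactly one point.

For a tangent, require d(centre, line) = r = 8.
|5·(−2) + 12·(−3) − t| / √169 = 8
|t − (−46)| = 8·13, so t = 58 or t = −150.

t = −150 or t = 58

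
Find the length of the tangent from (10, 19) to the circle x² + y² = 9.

2√113

With centre O = (0, 0), |OP|² = 461 and r² = 9.
By the tangent–radius right angle, tangent length = √(|PO|² − r²) = √452 = 2√113.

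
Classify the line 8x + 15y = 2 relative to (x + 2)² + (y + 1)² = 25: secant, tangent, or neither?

Substituting the line into the circle gives 289x² + 628x − 4436 = 0.
Δ = 394384 − (−5128016) = 5522400.
Two real roots: the line is a secant.

secant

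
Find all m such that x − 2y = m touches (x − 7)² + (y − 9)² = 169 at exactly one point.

m = −11 ± 13√5

The line touches the circle iff its distance from (7, 9) is 13:
|1·7 − 2·9 − m| / √5 = 13
|m − (−11)| = 13√5.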